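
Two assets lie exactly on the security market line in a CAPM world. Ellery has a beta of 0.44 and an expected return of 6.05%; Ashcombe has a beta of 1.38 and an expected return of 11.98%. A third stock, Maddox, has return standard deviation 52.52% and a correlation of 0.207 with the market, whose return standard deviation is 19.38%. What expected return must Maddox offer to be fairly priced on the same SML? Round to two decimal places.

6.81%

MRP = (11.98% − 6.05%) / (1.38 − 0.44) = 6.3085%
R_f = 6.05% − 0.44 × 6.3085% = 3.2743%
β_Maddox = ρ·σ_i/σ_m = 0.207 × 52.52 / 19.38 = 0.5610
E(R_Maddox) = R_f + β × MRP = 3.2743% + 0.5610 × 6.3085% = 6.81%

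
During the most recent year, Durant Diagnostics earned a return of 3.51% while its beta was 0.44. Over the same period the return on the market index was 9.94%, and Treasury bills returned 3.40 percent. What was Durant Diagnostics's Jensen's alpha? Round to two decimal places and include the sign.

-2.77%

Market excess return = 9.94% − 3.40% = 6.54%
CAPM benchmark = R_f + β(R_m − R_f) = 3.40% + 0.44 × 6.54% = 6.2776%
α = actual − benchmark = 3.51% − 6.2776% = -2.77%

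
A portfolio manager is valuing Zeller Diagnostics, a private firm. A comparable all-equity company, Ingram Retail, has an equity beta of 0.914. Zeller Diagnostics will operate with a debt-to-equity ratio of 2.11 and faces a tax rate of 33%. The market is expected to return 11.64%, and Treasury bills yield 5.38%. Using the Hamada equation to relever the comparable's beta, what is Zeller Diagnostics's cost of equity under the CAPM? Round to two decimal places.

β_L = β_U × [1 + (1 − t)(D/E)] = 0.914 × [1 + (1 − 0.33) × 2.11]
    = 0.914 × [1 + 0.67 × 2.11] = 0.914 × 2.4137 = 2.2061
MRP = 11.64% − 5.38% = 6.26%
E(R) = R_f + β_L × MRP = 5.38% + 2.2061 × 6.26% = 19.19%

19.19%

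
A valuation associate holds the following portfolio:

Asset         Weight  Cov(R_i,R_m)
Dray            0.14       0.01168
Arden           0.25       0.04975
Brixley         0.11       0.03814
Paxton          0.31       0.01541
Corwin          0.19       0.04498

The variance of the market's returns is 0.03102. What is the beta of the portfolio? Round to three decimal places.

1.018

β_Dray = 0.01168 / 0.03102 = 0.3765
β_Arden = 0.04975 / 0.03102 = 1.6038
β_Brixley = 0.03814 / 0.03102 = 1.2295
β_Paxton = 0.01541 / 0.03102 = 0.4968
β_Corwin = 0.04498 / 0.03102 = 1.4500
β_P = Σ w_i β_i = 0.14×0.3765 + 0.25×1.6038 + 0.11×1.2295 + 0.31×0.4968 + 0.19×1.4500 = 1.0184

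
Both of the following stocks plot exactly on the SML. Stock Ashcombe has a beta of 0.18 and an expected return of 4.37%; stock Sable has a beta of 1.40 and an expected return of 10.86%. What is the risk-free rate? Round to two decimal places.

3.41%

Both satisfy E(R) = R_f + β·MRP, so the slope of the SML is
MRP = (10.86% − 4.37%) / (1.40 − 0.18) = 6.49% / 1.22 = 5.3197%
R_f = E(R_Ashcombe) − β_Ashcombe·MRP = 4.37% − 0.18 × 5.3197% = 3.4125%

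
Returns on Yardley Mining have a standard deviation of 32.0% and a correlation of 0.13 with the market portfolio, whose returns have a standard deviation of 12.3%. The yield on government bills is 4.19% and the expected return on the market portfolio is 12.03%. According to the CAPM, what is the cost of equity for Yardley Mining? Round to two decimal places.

6.84%

β = ρ × σ_i / σ_m = 0.13 × 32.0% / 12.3% = 0.3382
MRP = 12.03% − 4.19% = 7.84%
E(R) = 4.19% + 0.3382 × 7.84% = 6.84%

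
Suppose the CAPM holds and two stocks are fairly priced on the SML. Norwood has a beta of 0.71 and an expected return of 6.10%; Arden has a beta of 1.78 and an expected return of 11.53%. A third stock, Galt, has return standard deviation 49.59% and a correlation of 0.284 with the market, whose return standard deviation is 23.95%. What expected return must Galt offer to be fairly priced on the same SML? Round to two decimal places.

MRP = (11.53% − 6.10%) / (1.78 − 0.71) = 5.0748%
R_f = 6.10% − 0.71 × 5.0748% = 2.4969%
β_Galt = ρ·σ_i/σ_m = 0.284 × 49.59 / 23.95 = 0.5880
E(R_Galt) = R_f + β × MRP = 2.4969% + 0.5880 × 5.0748% = 5.48%

5.48%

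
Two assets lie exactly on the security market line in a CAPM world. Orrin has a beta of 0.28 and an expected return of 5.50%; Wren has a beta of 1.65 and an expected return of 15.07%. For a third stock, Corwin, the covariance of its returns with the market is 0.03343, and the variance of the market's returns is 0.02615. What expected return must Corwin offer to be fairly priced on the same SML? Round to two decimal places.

MRP = (15.07% − 5.50%) / (1.65 − 0.28) = 6.9854%
R_f = 5.50% − 0.28 × 6.9854% = 3.5441%
β_Corwin = Cov / Var(R_m) = 0.03343 / 0.02615 = 1.2784
E(R_Corwin) = R_f + β × MRP = 3.5441% + 1.2784 × 6.9854% = 12.47%

12.47%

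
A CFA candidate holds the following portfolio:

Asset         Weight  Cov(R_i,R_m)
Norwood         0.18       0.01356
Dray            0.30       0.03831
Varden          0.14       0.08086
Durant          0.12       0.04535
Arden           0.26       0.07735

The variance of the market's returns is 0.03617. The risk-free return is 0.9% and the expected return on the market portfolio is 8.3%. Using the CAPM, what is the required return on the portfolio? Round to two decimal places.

β_Norwood = 0.01356 / 0.03617 = 0.3749
β_Dray = 0.03831 / 0.03617 = 1.0592
β_Varden = 0.08086 / 0.03617 = 2.2356
β_Durant = 0.04535 / 0.03617 = 1.2538
β_Arden = 0.07735 / 0.03617 = 2.1385
β_P = Σ w_i β_i = 0.18×0.3749 + 0.30×1.0592 + 0.14×2.2356 + 0.12×1.2538 + 0.26×2.1385 = 1.4047
MRP = 8.3% − 0.9% = 7.40%
E(R_P) = R_f + β_P × MRP = 0.9% + 1.4047 × 7.4% = 11.29%

11.29%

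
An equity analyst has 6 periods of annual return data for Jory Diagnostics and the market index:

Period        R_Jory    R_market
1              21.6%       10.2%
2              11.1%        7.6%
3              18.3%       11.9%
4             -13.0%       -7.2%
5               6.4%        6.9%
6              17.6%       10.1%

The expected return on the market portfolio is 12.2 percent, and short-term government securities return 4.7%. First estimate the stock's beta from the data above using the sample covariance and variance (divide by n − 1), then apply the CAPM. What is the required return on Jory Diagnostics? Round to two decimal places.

17.87%

Mean R_i = (21.6 + 11.1 + 18.3 − 13.0 + 6.4 + 17.6) / 6 = 10.3333%
Mean R_m = (10.2 + 7.6 + 11.9 − 7.2 + 6.9 + 10.1) / 6 = 6.5833%
Σ(R_i − R̄_i)(R_m − R̄_m) = 429.8033  ⇒  Cov = 429.8033 / 5 = 85.9607
Σ(R_m − R̄_m)² = 244.8283  ⇒  Var(R_m) = 244.8283 / 5 = 48.9657
β = Cov / Var(R_m) = 85.9607 / 48.9657 = 1.7555
MRP = 12.2% − 4.7% = 7.50%
E(R) = R_f + β × MRP = 4.7% + 1.7555 × 7.5% = 17.87%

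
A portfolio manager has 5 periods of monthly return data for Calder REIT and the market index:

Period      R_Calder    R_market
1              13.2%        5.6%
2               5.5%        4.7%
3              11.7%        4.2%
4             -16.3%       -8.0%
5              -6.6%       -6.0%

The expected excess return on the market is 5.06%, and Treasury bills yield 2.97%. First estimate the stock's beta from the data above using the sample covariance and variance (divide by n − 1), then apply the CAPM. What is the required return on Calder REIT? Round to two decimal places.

Mean R_i = (13.2 + 5.5 + 11.7 − 16.3 − 6.6) / 5 = 1.5000%
Mean R_m = (5.6 + 4.7 + 4.2 − 8.0 − 6.0) / 5 = 0.1000%
Σ(R_i − R̄_i)(R_m − R̄_m) = 318.1600  ⇒  Cov = 318.1600 / 4 = 79.5400
Σ(R_m − R̄_m)² = 171.0400  ⇒  Var(R_m) = 171.0400 / 4 = 42.7600
β = Cov / Var(R_m) = 79.5400 / 42.7600 = 1.8601
E(R) = R_f + β × MRP = 2.97% + 1.8601 × 5.06% = 12.38%

12.38%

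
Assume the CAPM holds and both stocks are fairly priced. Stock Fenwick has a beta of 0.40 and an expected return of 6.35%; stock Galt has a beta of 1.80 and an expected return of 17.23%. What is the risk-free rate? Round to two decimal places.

3.24%

Both satisfy E(R) = R_f + β·MRP, so the slope of the SML is
MRP = (17.23% − 6.35%) / (1.80 − 0.40) = 10.88% / 1.40 = 7.7714%
R_f = E(R_Fenwick) − β_Fenwick·MRP = 6.35% − 0.40 × 7.7714% = 3.2414%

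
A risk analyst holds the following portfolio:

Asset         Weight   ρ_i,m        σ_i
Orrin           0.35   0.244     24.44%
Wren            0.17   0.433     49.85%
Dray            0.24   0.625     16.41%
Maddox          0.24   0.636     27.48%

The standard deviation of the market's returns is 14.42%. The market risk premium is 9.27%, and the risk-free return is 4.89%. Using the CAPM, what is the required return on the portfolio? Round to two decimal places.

12.87%

β_Orrin = 0.244 × 24.44% / 14.42% = 0.4135
β_Wren = 0.433 × 49.85% / 14.42% = 1.4969
β_Dray = 0.625 × 16.41% / 14.42% = 0.7113
β_Maddox = 0.636 × 27.48% / 14.42% = 1.2120
β_P = Σ w_i β_i = 0.35×0.4135 + 0.17×1.4969 + 0.24×0.7113 + 0.24×1.2120 = 0.8608
E(R_P) = R_f + β_P × MRP = 4.89% + 0.8608 × 9.27% = 12.87%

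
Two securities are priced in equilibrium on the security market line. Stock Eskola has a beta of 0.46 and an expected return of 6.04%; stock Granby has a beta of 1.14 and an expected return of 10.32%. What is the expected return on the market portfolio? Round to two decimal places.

9.44%

Both satisfy E(R) = R_f + β·MRP, so the slope of the SML is
MRP = (10.32% − 6.04%) / (1.14 − 0.46) = 4.28% / 0.68 = 6.2941%
R_f = E(R_Eskola) − β_Eskola·MRP = 6.04% − 0.46 × 6.2941% = 3.1447%
E(R_m) = R_f + MRP = 3.1447% + 6.2941% = 9.44%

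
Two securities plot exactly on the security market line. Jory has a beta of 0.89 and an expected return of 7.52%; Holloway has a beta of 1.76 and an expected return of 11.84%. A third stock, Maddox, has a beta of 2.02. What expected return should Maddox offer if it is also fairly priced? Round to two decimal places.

MRP (SML slope) = (11.84% − 7.52%) / (1.76 − 0.89) = 4.32% / 0.87 = 4.9655%
R_f (intercept) = 7.52% − 0.89 × 4.9655% = 3.1007%
E(R_Maddox) = R_f + β × MRP = 3.1007% + 2.02 × 4.9655% = 13.13%

13.13%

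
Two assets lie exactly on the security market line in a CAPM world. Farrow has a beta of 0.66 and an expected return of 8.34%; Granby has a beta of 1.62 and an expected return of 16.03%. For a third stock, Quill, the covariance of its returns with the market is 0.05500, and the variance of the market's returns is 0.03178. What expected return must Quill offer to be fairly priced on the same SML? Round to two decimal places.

16.92%

MRP = (16.03% − 8.34%) / (1.62 − 0.66) = 8.0104%
R_f = 8.34% − 0.66 × 8.0104% = 3.0531%
β_Quill = Cov / Var(R_m) = 0.05500 / 0.03178 = 1.7306
E(R_Quill) = R_f + β × MRP = 3.0531% + 1.7306 × 8.0104% = 16.92%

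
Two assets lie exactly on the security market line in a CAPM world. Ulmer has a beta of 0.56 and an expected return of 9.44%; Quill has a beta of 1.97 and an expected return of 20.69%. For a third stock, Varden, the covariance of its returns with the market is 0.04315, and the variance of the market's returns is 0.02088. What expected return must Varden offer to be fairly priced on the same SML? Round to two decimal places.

21.46%

MRP = (20.69% − 9.44%) / (1.97 − 0.56) = 7.9787%
R_f = 9.44% − 0.56 × 7.9787% = 4.9719%
β_Varden = Cov / Var(R_m) = 0.04315 / 0.02088 = 2.0666
E(R_Varden) = R_f + β × MRP = 4.9719% + 2.0666 × 7.9787% = 21.46%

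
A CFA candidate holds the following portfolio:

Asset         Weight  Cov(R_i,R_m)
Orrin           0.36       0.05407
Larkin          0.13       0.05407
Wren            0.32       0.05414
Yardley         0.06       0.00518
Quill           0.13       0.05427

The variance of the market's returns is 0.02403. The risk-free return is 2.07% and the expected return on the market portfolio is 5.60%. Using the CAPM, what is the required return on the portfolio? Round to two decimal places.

β_Orrin = 0.05407 / 0.02403 = 2.2501
β_Larkin = 0.05407 / 0.02403 = 2.2501
β_Wren = 0.05414 / 0.02403 = 2.2530
β_Yardley = 0.00518 / 0.02403 = 0.2156
β_Quill = 0.05427 / 0.02403 = 2.2584
β_P = Σ w_i β_i = 0.36×2.2501 + 0.13×2.2501 + 0.32×2.2530 + 0.06×0.2156 + 0.13×2.2584 = 2.1300
MRP = 5.60% − 2.07% = 3.53%
E(R_P) = R_f + β_P × MRP = 2.07% + 2.1300 × 3.53% = 9.59%

9.59%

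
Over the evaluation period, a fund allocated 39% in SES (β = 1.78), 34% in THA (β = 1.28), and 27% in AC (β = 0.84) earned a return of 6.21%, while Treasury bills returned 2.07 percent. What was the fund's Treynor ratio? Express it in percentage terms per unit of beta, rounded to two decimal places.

3.05%

β_P = 0.39×1.78 + 0.34×1.28 + 0.27×0.84 = 1.3562
Treynor = (R_P − R_f) / β_P = (6.21% − 2.07%) / 1.3562 = 4.14% / 1.3562 = 3.05%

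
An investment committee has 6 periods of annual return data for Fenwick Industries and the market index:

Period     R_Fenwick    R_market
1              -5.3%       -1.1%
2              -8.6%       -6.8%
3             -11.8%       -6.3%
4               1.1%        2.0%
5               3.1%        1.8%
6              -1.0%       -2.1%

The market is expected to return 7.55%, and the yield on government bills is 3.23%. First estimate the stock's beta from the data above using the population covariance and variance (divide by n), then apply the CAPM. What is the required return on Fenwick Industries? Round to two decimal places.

9.27%

Mean R_i = (-5.3 − 8.6 − 11.8 + 1.1 + 3.1 − 1.0) / 6 = -3.7500%
Mean R_m = (-1.1 − 6.8 − 6.3 + 2.0 + 1.8 − 2.1) / 6 = -2.0833%
Σ(R_i − R̄_i)(R_m − R̄_m) = 101.6550  ⇒  Cov = 101.6550 / 6 = 16.9425
Σ(R_m − R̄_m)² = 72.7483  ⇒  Var(R_m) = 72.7483 / 6 = 12.1247
β = Cov / Var(R_m) = 16.9425 / 12.1247 = 1.3974
MRP = 7.55% − 3.23% = 4.32%
E(R) = R_f + β × MRP = 3.23% + 1.3974 × 4.32% = 9.27%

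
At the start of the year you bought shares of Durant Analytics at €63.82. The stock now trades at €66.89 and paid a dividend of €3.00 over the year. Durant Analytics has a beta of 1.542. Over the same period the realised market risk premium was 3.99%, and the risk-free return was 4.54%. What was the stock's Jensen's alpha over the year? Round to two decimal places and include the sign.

Realised HPR = (P1 + D1 − P0) / P0 = (66.89 + 3.00 − 63.82) / 63.82 = 6.07 / 63.82 = 9.5111%
CAPM required = R_f + β·MRP = 4.54% + 1.542 × 3.99% = 10.69258%
α = realised − required = 9.5111% − 10.69258% = -1.18%

-1.18%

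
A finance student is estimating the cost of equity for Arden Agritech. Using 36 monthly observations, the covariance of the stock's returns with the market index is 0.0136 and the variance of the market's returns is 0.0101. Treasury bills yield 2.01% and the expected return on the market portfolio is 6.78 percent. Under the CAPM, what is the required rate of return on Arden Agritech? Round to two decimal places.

β = Cov(R_i, R_m) / Var(R_m) = 0.0136 / 0.0101 = 1.3465
MRP = 6.78% − 2.01% = 4.77%
E(R) = R_f + β × MRP = 2.01% + 1.3465 × 4.77% = 8.43%

8.43%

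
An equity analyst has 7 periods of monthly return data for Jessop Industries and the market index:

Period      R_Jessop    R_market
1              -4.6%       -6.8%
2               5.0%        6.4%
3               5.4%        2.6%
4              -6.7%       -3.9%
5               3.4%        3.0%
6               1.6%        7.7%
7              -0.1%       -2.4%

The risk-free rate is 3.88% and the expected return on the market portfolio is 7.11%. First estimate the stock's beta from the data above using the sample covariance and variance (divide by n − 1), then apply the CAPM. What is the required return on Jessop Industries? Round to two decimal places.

Mean R_i = (-4.6 + 5.0 + 5.4 − 6.7 + 3.4 + 1.6 − 0.1) / 7 = 0.5714%
Mean R_m = (-6.8 + 6.4 + 2.6 − 3.9 + 3.0 + 7.7 − 2.4) / 7 = 0.9429%
Σ(R_i − R̄_i)(R_m − R̄_m) = 122.4386  ⇒  Cov = 122.4386 / 6 = 20.4064
Σ(R_m − R̄_m)² = 176.9971  ⇒  Var(R_m) = 176.9971 / 6 = 29.4995
β = Cov / Var(R_m) = 20.4064 / 29.4995 = 0.6918
MRP = 7.11% − 3.88% = 3.23%
E(R) = R_f + β × MRP = 3.88% + 0.6918 × 3.23% = 6.11%

6.11%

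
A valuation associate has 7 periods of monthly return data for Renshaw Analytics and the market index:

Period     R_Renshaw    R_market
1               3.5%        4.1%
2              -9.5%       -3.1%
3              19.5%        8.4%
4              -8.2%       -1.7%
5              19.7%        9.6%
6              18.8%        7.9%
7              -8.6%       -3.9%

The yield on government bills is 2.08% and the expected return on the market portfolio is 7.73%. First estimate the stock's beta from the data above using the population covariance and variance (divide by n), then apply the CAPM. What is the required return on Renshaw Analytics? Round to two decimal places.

Mean R_i = (3.5 − 9.5 + 19.5 − 8.2 + 19.7 + 18.8 − 8.6) / 7 = 5.0286%
Mean R_m = (4.1 − 3.1 + 8.4 − 1.7 + 9.6 + 7.9 − 3.9) / 7 = 3.0429%
Σ(R_i − R̄_i)(R_m − R̄_m) = 485.6114  ⇒  Cov = 485.6114 / 7 = 69.3731
Σ(R_m − R̄_m)² = 204.8371  ⇒  Var(R_m) = 204.8371 / 7 = 29.2624
β = Cov / Var(R_m) = 69.3731 / 29.2624 = 2.3707
MRP = 7.73% − 2.08% = 5.65%
E(R) = R_f + β × MRP = 2.08% + 2.3707 × 5.65% = 15.47%

15.47%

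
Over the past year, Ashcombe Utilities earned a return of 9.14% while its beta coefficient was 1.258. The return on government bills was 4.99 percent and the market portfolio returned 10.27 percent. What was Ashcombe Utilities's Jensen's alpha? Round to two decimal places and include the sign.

-2.49%

Market excess return = 10.27% − 4.99% = 5.28%
CAPM benchmark = R_f + β(R_m − R_f) = 4.99% + 1.258 × 5.28% = 11.63224%
α = actual − benchmark = 9.14% − 11.63224% = -2.49%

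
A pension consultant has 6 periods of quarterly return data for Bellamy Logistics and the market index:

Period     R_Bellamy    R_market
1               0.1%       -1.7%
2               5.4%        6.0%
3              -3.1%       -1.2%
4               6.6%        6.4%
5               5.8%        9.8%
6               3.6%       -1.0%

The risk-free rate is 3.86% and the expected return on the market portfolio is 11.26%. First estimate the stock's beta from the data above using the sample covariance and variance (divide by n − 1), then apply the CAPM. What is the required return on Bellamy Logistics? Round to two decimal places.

8.41%

Mean R_i = (0.1 + 5.4 − 3.1 + 6.6 + 5.8 + 3.6) / 6 = 3.0667%
Mean R_m = (-1.7 + 6.0 − 1.2 + 6.4 + 9.8 − 1.0) / 6 = 3.0500%
Σ(R_i − R̄_i)(R_m − R̄_m) = 75.3100  ⇒  Cov = 75.3100 / 5 = 15.0620
Σ(R_m − R̄_m)² = 122.5150  ⇒  Var(R_m) = 122.5150 / 5 = 24.5030
β = Cov / Var(R_m) = 15.0620 / 24.5030 = 0.6147
MRP = 11.26% − 3.86% = 7.40%
E(R) = R_f + β × MRP = 3.86% + 0.6147 × 7.40% = 8.41%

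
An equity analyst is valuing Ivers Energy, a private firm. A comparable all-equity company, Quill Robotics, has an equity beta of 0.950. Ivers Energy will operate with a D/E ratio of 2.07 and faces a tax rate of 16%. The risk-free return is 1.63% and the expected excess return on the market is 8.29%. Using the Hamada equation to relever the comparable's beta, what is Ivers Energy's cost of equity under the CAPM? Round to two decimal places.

23.20%

β_L = β_U × [1 + (1 − t)(D/E)] = 0.950 × [1 + (1 − 0.16) × 2.07]
    = 0.950 × [1 + 0.84 × 2.07] = 0.950 × 2.7388 = 2.6019
E(R) = R_f + β_L × MRP = 1.63% + 2.6019 × 8.29% = 23.20%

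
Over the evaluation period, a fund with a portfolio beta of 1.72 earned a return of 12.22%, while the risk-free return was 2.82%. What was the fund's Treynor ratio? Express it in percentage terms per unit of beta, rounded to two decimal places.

Treynor = (R_P − R_f) / β_P = (12.22% − 2.82%) / 1.7200 = 9.40% / 1.7200 = 5.47%

5.47%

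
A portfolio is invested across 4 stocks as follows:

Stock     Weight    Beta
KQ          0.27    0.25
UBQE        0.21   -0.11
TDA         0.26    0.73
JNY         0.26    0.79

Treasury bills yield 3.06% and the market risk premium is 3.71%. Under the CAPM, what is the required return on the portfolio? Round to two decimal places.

4.69%

β_P = Σ w_i β_i = 0.27×0.25 + 0.21×-0.11 + 0.26×0.73 + 0.26×0.79 = 0.4396
E(R_P) = R_f + β_P × MRP = 3.06% + 0.4396 × 3.71% = 4.69%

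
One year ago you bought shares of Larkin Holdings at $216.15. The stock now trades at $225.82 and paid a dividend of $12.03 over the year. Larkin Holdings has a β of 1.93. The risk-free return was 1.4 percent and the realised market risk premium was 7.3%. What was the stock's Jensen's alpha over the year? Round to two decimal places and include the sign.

Realised HPR = (P1 + D1 − P0) / P0 = (225.82 + 12.03 − 216.15) / 216.15 = 21.70 / 216.15 = 10.0393%
CAPM required = R_f + β·MRP = 1.4% + 1.93 × 7.3% = 15.4890%
α = realised − required = 10.0393% − 15.4890% = -5.45%

-5.45%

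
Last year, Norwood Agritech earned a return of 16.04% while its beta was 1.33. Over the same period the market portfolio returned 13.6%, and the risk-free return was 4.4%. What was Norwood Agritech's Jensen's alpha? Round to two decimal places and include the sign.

-0.60%

Market excess return = 13.6% − 4.4% = 9.20%
CAPM benchmark = R_f + β(R_m − R_f) = 4.4% + 1.33 × 9.2% = 16.6360%
α = actual − benchmark = 16.04% − 16.6360% = -0.60%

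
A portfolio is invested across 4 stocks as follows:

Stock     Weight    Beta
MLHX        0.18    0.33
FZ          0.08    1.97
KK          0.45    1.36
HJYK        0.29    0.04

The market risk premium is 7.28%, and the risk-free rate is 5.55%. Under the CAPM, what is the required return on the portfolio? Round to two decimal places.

β_P = Σ w_i β_i = 0.18×0.33 + 0.08×1.97 + 0.45×1.36 + 0.29×0.04 = 0.8406
E(R_P) = R_f + β_P × MRP = 5.55% + 0.8406 × 7.28% = 11.67%

11.67%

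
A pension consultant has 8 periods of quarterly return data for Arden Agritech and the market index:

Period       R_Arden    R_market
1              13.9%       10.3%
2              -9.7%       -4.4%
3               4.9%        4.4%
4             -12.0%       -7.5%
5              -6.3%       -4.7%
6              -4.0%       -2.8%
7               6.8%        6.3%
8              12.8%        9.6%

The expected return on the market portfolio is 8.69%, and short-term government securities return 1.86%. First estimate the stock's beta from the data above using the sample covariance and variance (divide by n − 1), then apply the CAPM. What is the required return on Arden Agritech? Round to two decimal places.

Mean R_i = (13.9 − 9.7 + 4.9 − 12.0 − 6.3 − 4.0 + 6.8 + 12.8) / 8 = 0.8000%
Mean R_m = (10.3 − 4.4 + 4.4 − 7.5 − 4.7 − 2.8 + 6.3 + 9.6) / 8 = 1.4000%
Σ(R_i − R̄_i)(R_m − R̄_m) = 494.9800  ⇒  Cov = 494.9800 / 7 = 70.7114
Σ(R_m − R̄_m)² = 347.1600  ⇒  Var(R_m) = 347.1600 / 7 = 49.5943
β = Cov / Var(R_m) = 70.7114 / 49.5943 = 1.4258
MRP = 8.69% − 1.86% = 6.83%
E(R) = R_f + β × MRP = 1.86% + 1.4258 × 6.83% = 11.60%

11.60%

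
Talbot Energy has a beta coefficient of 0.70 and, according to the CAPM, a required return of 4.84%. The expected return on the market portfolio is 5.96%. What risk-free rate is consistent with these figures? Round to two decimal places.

2.23%

E(R) = R_f + β(E(R_m) − R_f) = R_f(1 − β) + β·E(R_m)
4.84% = R_f × (1 − 0.70) + 0.70 × 5.96%
4.84% = R_f × 0.30 + 4.1720%
R_f = (4.84% − 4.1720%) / 0.30 = 2.23%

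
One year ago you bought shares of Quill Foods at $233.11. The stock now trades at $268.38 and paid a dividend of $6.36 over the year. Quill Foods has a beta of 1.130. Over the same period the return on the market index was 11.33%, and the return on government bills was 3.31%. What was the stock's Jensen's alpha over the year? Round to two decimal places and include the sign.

Realised HPR = (P1 + D1 − P0) / P0 = (268.38 + 6.36 − 233.11) / 233.11 = 41.63 / 233.11 = 17.8585%
MRP = 11.33% − 3.31% = 8.02%
CAPM required = R_f + β·MRP = 3.31% + 1.130 × 8.02% = 12.37260%
α = realised − required = 17.8585% − 12.37260% = +5.49%

+5.49%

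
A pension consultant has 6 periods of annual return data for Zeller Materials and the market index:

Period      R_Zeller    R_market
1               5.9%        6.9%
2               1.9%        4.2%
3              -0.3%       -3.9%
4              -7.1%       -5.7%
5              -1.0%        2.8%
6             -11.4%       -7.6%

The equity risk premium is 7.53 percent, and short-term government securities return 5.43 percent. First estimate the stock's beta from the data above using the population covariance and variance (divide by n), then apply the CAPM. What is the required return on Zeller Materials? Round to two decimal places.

12.57%

Mean R_i = (5.9 + 1.9 − 0.3 − 7.1 − 1.0 − 11.4) / 6 = -2.0000%
Mean R_m = (6.9 + 4.2 − 3.9 − 5.7 + 2.8 − 7.6) / 6 = -0.5500%
Σ(R_i − R̄_i)(R_m − R̄_m) = 167.5700  ⇒  Cov = 167.5700 / 6 = 27.9283
Σ(R_m − R̄_m)² = 176.7350  ⇒  Var(R_m) = 176.7350 / 6 = 29.4558
β = Cov / Var(R_m) = 27.9283 / 29.4558 = 0.9481
E(R) = R_f + β × MRP = 5.43% + 0.9481 × 7.53% = 12.57%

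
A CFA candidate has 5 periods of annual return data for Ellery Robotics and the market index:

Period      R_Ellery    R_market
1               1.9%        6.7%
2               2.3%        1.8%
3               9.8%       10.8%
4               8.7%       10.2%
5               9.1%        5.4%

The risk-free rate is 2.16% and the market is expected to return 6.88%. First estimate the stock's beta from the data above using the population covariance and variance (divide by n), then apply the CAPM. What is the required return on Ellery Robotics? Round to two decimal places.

5.51%

Mean R_i = (1.9 + 2.3 + 9.8 + 8.7 + 9.1) / 5 = 6.3600%
Mean R_m = (6.7 + 1.8 + 10.8 + 10.2 + 5.4) / 5 = 6.9800%
Σ(R_i − R̄_i)(R_m − R̄_m) = 38.6260  ⇒  Cov = 38.6260 / 5 = 7.7252
Σ(R_m − R̄_m)² = 54.3680  ⇒  Var(R_m) = 54.3680 / 5 = 10.8736
β = Cov / Var(R_m) = 7.7252 / 10.8736 = 0.7105
MRP = 6.88% − 2.16% = 4.72%
E(R) = R_f + β × MRP = 2.16% + 0.7105 × 4.72% = 5.51%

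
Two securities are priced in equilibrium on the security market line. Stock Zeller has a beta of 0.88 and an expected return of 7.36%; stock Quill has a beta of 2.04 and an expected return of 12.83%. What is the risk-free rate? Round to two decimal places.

3.21%

Both satisfy E(R) = R_f + β·MRP, so the slope of the SML is
MRP = (12.83% − 7.36%) / (2.04 − 0.88) = 5.47% / 1.16 = 4.7155%
R_f = E(R_Zeller) − β_Zeller·MRP = 7.36% − 0.88 × 4.7155% = 3.2104%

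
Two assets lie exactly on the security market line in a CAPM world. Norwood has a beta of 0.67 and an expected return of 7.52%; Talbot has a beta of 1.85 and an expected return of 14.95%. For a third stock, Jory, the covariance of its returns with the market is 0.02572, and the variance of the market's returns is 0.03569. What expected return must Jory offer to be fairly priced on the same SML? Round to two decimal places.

MRP = (14.95% − 7.52%) / (1.85 − 0.67) = 6.2966%
R_f = 7.52% − 0.67 × 6.2966% = 3.3013%
β_Jory = Cov / Var(R_m) = 0.02572 / 0.03569 = 0.7207
E(R_Jory) = R_f + β × MRP = 3.3013% + 0.7207 × 6.2966% = 7.84%

7.84%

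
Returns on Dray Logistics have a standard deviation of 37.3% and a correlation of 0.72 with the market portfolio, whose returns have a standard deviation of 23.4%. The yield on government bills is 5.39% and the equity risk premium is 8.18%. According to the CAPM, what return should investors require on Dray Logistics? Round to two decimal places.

14.78%

β = ρ × σ_i / σ_m = 0.72 × 37.3% / 23.4% = 1.1477
E(R) = 5.39% + 1.1477 × 8.18% = 14.78%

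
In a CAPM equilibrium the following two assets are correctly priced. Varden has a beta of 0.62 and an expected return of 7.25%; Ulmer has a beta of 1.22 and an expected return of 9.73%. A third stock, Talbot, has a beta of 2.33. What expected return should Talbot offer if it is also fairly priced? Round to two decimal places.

MRP (SML slope) = (9.73% − 7.25%) / (1.22 − 0.62) = 2.48% / 0.60 = 4.1333%
R_f (intercept) = 7.25% − 0.62 × 4.1333% = 4.6874%
E(R_Talbot) = R_f + β × MRP = 4.6874% + 2.33 × 4.1333% = 14.32%

14.32%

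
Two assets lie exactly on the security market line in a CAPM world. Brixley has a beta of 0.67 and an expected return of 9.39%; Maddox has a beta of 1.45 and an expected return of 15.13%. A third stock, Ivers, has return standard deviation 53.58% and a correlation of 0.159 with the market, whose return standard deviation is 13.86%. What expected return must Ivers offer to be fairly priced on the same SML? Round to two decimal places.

MRP = (15.13% − 9.39%) / (1.45 − 0.67) = 7.3590%
R_f = 9.39% − 0.67 × 7.3590% = 4.4595%
β_Ivers = ρ·σ_i/σ_m = 0.159 × 53.58 / 13.86 = 0.6147
E(R_Ivers) = R_f + β × MRP = 4.4595% + 0.6147 × 7.3590% = 8.98%

8.98%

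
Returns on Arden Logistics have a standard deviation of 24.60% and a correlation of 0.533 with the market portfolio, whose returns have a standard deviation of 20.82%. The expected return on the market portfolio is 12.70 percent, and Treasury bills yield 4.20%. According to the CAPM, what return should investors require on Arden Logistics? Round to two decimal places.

β = ρ × σ_i / σ_m = 0.533 × 24.60% / 20.82% = 0.6298
MRP = 12.70% − 4.20% = 8.50%
E(R) = 4.20% + 0.6298 × 8.50% = 9.55%

9.55%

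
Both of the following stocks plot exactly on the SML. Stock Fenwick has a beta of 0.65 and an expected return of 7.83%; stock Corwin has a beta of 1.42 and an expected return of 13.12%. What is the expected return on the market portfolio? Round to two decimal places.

Both satisfy E(R) = R_f + β·MRP, so the slope of the SML is
MRP = (13.12% − 7.83%) / (1.42 − 0.65) = 5.29% / 0.77 = 6.8701%
R_f = E(R_Fenwick) − β_Fenwick·MRP = 7.83% − 0.65 × 6.8701% = 3.3644%
E(R_m) = R_f + MRP = 3.3644% + 6.8701% = 10.23%

10.23%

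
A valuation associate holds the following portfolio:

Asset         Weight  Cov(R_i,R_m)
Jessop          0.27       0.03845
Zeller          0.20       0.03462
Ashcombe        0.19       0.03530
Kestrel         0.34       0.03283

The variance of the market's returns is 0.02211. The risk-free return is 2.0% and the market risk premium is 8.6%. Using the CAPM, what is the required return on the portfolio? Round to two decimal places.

15.68%

β_Jessop = 0.03845 / 0.02211 = 1.7390
β_Zeller = 0.03462 / 0.02211 = 1.5658
β_Ashcombe = 0.03530 / 0.02211 = 1.5966
β_Kestrel = 0.03283 / 0.02211 = 1.4848
β_P = Σ w_i β_i = 0.27×1.7390 + 0.20×1.5658 + 0.19×1.5966 + 0.34×1.4848 = 1.5909
E(R_P) = R_f + β_P × MRP = 2.0% + 1.5909 × 8.6% = 15.68%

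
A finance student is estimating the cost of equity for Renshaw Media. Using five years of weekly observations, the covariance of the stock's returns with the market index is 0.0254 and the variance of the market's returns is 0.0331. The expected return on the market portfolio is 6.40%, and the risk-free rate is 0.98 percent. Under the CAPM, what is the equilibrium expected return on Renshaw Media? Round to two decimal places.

5.14%

β = Cov(R_i, R_m) / Var(R_m) = 0.0254 / 0.0331 = 0.7674
MRP = 6.40% − 0.98% = 5.42%
E(R) = R_f + β × MRP = 0.98% + 0.7674 × 5.42% = 5.14%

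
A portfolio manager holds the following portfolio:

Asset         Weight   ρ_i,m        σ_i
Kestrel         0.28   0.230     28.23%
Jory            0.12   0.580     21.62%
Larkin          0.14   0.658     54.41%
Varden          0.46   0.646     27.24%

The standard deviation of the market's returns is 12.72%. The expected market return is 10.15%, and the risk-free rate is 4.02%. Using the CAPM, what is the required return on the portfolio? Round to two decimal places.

11.94%

β_Kestrel = 0.230 × 28.23% / 12.72% = 0.5104
β_Jory = 0.580 × 21.62% / 12.72% = 0.9858
β_Larkin = 0.658 × 54.41% / 12.72% = 2.8146
β_Varden = 0.646 × 27.24% / 12.72% = 1.3834
β_P = Σ w_i β_i = 0.28×0.5104 + 0.12×0.9858 + 0.14×2.8146 + 0.46×1.3834 = 1.2916
MRP = 10.15% − 4.02% = 6.13%
E(R_P) = R_f + β_P × MRP = 4.02% + 1.2916 × 6.13% = 11.94%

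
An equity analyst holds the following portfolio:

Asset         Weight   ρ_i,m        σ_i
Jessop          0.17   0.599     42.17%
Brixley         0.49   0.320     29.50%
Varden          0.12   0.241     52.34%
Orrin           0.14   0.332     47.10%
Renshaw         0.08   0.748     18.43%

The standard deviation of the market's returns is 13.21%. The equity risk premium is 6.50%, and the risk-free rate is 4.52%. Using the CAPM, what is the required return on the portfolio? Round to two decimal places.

11.27%

β_Jessop = 0.599 × 42.17% / 13.21% = 1.9122
β_Brixley = 0.320 × 29.50% / 13.21% = 0.7146
β_Varden = 0.241 × 52.34% / 13.21% = 0.9549
β_Orrin = 0.332 × 47.10% / 13.21% = 1.1837
β_Renshaw = 0.748 × 18.43% / 13.21% = 1.0436
β_P = Σ w_i β_i = 0.17×1.9122 + 0.49×0.7146 + 0.12×0.9549 + 0.14×1.1837 + 0.08×1.0436 = 1.0390
E(R_P) = R_f + β_P × MRP = 4.52% + 1.0390 × 6.50% = 11.27%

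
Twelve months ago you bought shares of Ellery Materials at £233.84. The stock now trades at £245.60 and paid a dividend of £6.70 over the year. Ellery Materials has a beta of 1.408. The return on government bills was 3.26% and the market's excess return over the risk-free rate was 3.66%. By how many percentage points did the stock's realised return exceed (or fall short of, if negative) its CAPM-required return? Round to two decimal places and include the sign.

Realised HPR = (P1 + D1 − P0) / P0 = (245.60 + 6.70 − 233.84) / 233.84 = 18.46 / 233.84 = 7.8943%
CAPM required = R_f + β·MRP = 3.26% + 1.408 × 3.66% = 8.41328%
α = realised − required = 7.8943% − 8.41328% = -0.52%

-0.52%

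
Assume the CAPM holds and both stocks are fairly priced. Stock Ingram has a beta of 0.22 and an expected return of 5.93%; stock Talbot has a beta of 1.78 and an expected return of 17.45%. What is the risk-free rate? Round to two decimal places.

Both satisfy E(R) = R_f + β·MRP, so the slope of the SML is
MRP = (17.45% − 5.93%) / (1.78 − 0.22) = 11.52% / 1.56 = 7.3846%
R_f = E(R_Ingram) − β_Ingram·MRP = 5.93% − 0.22 × 7.3846% = 4.3054%

4.31%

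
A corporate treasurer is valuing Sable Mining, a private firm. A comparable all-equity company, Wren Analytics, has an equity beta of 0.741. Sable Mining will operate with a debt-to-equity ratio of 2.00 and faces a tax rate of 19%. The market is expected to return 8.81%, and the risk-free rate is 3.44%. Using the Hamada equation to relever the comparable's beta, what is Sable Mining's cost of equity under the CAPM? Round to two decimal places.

β_L = β_U × [1 + (1 − t)(D/E)] = 0.741 × [1 + (1 − 0.19) × 2.00]
    = 0.741 × [1 + 0.81 × 2.00] = 0.741 × 2.6200 = 1.9414
MRP = 8.81% − 3.44% = 5.37%
E(R) = R_f + β_L × MRP = 3.44% + 1.9414 × 5.37% = 13.87%

13.87%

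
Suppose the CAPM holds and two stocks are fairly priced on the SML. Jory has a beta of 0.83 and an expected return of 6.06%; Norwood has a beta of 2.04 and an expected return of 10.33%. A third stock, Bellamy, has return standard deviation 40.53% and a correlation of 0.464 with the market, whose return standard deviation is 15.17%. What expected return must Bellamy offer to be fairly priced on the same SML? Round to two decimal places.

MRP = (10.33% − 6.06%) / (2.04 − 0.83) = 3.5289%
R_f = 6.06% − 0.83 × 3.5289% = 3.1310%
β_Bellamy = ρ·σ_i/σ_m = 0.464 × 40.53 / 15.17 = 1.2397
E(R_Bellamy) = R_f + β × MRP = 3.1310% + 1.2397 × 3.5289% = 7.51%

7.51%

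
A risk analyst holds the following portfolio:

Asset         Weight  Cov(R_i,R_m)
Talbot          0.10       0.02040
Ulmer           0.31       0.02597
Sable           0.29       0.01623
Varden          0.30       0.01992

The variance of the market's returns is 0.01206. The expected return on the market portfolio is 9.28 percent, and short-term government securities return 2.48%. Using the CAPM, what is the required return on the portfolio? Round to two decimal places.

14.19%

β_Talbot = 0.02040 / 0.01206 = 1.6915
β_Ulmer = 0.02597 / 0.01206 = 2.1534
β_Sable = 0.01623 / 0.01206 = 1.3458
β_Varden = 0.01992 / 0.01206 = 1.6517
β_P = Σ w_i β_i = 0.10×1.6915 + 0.31×2.1534 + 0.29×1.3458 + 0.30×1.6517 = 1.7225
MRP = 9.28% − 2.48% = 6.80%
E(R_P) = R_f + β_P × MRP = 2.48% + 1.7225 × 6.80% = 14.19%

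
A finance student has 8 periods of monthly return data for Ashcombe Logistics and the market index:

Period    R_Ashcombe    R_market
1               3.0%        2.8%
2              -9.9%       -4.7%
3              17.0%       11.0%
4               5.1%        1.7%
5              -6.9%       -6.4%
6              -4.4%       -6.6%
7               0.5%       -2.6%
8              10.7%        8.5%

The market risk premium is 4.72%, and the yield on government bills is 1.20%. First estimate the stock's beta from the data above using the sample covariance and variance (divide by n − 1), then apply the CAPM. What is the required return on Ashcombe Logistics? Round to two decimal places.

Mean R_i = (3.0 − 9.9 + 17.0 + 5.1 − 6.9 − 4.4 + 0.5 + 10.7) / 8 = 1.8875%
Mean R_m = (2.8 − 4.7 + 11.0 + 1.7 − 6.4 − 6.6 − 2.6 + 8.5) / 8 = 0.4625%
Σ(R_i − R̄_i)(R_m − R̄_m) = 406.4663  ⇒  Cov = 406.4663 / 7 = 58.0666
Σ(R_m − R̄_m)² = 315.6388  ⇒  Var(R_m) = 315.6388 / 7 = 45.0913
β = Cov / Var(R_m) = 58.0666 / 45.0913 = 1.2878
E(R) = R_f + β × MRP = 1.20% + 1.2878 × 4.72% = 7.28%

7.28%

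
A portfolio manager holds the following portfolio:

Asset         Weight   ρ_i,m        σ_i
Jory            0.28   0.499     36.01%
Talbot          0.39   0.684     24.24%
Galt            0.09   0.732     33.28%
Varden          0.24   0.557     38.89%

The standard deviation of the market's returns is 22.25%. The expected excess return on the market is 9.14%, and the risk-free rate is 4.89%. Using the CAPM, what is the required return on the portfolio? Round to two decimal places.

12.65%

β_Jory = 0.499 × 36.01% / 22.25% = 0.8076
β_Talbot = 0.684 × 24.24% / 22.25% = 0.7452
β_Galt = 0.732 × 33.28% / 22.25% = 1.0949
β_Varden = 0.557 × 38.89% / 22.25% = 0.9736
β_P = Σ w_i β_i = 0.28×0.8076 + 0.39×0.7452 + 0.09×1.0949 + 0.24×0.9736 = 0.8490
E(R_P) = R_f + β_P × MRP = 4.89% + 0.8490 × 9.14% = 12.65%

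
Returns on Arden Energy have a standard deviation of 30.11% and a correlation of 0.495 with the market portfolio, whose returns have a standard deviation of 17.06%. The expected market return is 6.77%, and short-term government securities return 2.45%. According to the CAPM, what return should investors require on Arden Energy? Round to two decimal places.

6.22%

β = ρ × σ_i / σ_m = 0.495 × 30.11% / 17.06% = 0.8736
MRP = 6.77% − 2.45% = 4.32%
E(R) = 2.45% + 0.8736 × 4.32% = 6.22%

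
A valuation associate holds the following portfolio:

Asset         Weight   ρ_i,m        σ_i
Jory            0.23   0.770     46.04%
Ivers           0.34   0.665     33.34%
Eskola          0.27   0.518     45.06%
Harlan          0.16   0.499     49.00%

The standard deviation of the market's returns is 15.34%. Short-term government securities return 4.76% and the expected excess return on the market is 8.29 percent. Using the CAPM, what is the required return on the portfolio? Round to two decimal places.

β_Jory = 0.770 × 46.04% / 15.34% = 2.3110
β_Ivers = 0.665 × 33.34% / 15.34% = 1.4453
β_Eskola = 0.518 × 45.06% / 15.34% = 1.5216
β_Harlan = 0.499 × 49.00% / 15.34% = 1.5939
β_P = Σ w_i β_i = 0.23×2.3110 + 0.34×1.4453 + 0.27×1.5216 + 0.16×1.5939 = 1.6888
E(R_P) = R_f + β_P × MRP = 4.76% + 1.6888 × 8.29% = 18.76%

18.76%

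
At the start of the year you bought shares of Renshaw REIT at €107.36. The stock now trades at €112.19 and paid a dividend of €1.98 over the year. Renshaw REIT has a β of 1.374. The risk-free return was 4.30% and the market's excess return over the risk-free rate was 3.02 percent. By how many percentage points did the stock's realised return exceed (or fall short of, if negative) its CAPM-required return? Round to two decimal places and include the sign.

-2.11%

Realised HPR = (P1 + D1 − P0) / P0 = (112.19 + 1.98 − 107.36) / 107.36 = 6.81 / 107.36 = 6.3431%
CAPM required = R_f + β·MRP = 4.30% + 1.374 × 3.02% = 8.44948%
α = realised − required = 6.3431% − 8.44948% = -2.11%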